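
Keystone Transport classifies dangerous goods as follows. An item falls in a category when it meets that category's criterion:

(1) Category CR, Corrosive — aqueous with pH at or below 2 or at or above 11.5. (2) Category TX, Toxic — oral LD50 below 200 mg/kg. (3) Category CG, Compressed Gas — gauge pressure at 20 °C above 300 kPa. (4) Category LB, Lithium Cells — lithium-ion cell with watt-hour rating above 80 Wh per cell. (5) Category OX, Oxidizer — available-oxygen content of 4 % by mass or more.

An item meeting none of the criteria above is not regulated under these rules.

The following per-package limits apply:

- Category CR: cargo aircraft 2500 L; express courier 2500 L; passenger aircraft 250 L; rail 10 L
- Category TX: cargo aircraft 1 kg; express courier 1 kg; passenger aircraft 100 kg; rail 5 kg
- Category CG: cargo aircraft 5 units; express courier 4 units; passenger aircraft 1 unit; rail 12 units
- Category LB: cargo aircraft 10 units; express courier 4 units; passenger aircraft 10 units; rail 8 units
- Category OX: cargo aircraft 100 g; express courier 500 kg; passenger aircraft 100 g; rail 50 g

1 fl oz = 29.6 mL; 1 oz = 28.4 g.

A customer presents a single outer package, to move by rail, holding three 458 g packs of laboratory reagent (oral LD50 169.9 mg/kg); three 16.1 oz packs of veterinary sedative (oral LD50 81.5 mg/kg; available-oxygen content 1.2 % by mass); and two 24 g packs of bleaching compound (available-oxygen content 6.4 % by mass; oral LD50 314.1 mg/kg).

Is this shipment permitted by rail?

Yes

The laboratory reagent has oral LD50 169.9 mg/kg, which is < 200 mg/kg, so it is Category TX (Toxic).
The veterinary sedative has oral LD50 81.5 mg/kg, which is < 200 mg/kg, so it is Category TX (Toxic).
With available-oxygen content 6.4 % by mass (≥ 4 % by mass), the bleaching compound falls in Category OX.
Category OX quantity: two 24 g packs = 48 g.
48 g ≤ 50 g (rail limit, Category OX) — within limit.
Total Category TX: (three 458 g packs = 1.374 kg) + (three 16.1 oz packs = 1371.72 g) = 2745.72 g.
2745.72 g is within the rail limit of 5 kg for Category TX.
Every hazard category is within its rail limit and no segregation rule is violated.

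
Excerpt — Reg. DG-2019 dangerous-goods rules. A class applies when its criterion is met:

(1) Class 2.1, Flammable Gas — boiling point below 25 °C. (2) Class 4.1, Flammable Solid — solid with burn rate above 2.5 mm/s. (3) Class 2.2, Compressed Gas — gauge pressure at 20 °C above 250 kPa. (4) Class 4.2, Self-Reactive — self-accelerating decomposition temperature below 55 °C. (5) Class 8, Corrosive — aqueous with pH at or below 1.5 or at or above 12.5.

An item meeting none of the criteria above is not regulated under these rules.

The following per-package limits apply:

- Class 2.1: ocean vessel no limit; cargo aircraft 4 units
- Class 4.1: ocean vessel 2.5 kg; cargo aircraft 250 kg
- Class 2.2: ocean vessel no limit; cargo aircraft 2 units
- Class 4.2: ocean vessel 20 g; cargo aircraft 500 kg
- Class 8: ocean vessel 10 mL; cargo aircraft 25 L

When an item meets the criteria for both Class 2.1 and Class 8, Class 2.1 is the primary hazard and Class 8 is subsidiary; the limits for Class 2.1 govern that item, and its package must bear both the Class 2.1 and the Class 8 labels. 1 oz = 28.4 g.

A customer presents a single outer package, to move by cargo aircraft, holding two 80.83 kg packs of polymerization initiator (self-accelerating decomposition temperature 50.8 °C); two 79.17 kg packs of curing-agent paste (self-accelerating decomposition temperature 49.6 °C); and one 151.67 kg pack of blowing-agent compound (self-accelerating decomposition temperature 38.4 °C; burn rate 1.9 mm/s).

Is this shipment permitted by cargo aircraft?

Self-accelerating decomposition temperature 50.8 °C meets the Class 4.2 criterion (Self-Reactive), so the polymerization initiator is Class 4.2.
Self-accelerating decomposition temperature 49.6 °C meets the Class 4.2 criterion (Self-Reactive), so the curing-agent paste is Class 4.2.
Blowing-agent compound: self-accelerating decomposition temperature 38.4 °C < 55 °C → Class 4.2 (Self-Reactive).
Total Class 4.2: (two 80.83 kg packs = 161.66 kg) + (two 79.17 kg packs = 158.34 kg) + 151.67 kg = 471.67 kg.
That is within the Class 4.2 cargo aircraft limit of 500 kg.

Yes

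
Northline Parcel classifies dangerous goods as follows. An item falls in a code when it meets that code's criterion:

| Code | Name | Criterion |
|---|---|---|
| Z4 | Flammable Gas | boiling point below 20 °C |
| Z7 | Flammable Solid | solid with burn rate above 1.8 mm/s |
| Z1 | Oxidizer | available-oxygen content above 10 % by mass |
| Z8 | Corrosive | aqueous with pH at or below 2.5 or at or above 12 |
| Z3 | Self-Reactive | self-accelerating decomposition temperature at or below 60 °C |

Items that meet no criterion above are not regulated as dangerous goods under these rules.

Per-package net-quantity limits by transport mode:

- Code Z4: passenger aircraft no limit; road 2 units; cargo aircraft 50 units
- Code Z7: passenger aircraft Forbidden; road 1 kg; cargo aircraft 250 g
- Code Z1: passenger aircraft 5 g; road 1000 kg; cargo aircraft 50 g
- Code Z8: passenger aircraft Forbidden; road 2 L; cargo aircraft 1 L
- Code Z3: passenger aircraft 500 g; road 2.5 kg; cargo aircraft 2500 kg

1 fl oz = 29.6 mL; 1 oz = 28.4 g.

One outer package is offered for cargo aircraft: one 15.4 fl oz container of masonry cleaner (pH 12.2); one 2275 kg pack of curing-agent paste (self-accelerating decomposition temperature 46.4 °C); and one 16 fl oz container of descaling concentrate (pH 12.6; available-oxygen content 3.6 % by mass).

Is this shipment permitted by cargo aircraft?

Yes

The masonry cleaner has pH 12.2, which is ≥ 12, so it is Code Z8 (Corrosive).
With self-accelerating decomposition temperature 46.4 °C (≤ 60 °C), the curing-agent paste falls in Code Z3.
Descaling concentrate: pH 12.6 ≥ 12 → Code Z8 (Corrosive).
Total Code Z8: (one 15.4 fl oz container = 455.84 mL) + (one 16 fl oz container = 473.6 mL) = 929.44 mL.
929.44 mL is within the cargo aircraft limit of 1 L for Code Z8.
Code Z3 quantity: 2275 kg.
2275 kg ≤ 2500 kg (cargo aircraft limit, Code Z3) — within limit.
Every hazard code is within its cargo aircraft limit and no segregation rule is violated.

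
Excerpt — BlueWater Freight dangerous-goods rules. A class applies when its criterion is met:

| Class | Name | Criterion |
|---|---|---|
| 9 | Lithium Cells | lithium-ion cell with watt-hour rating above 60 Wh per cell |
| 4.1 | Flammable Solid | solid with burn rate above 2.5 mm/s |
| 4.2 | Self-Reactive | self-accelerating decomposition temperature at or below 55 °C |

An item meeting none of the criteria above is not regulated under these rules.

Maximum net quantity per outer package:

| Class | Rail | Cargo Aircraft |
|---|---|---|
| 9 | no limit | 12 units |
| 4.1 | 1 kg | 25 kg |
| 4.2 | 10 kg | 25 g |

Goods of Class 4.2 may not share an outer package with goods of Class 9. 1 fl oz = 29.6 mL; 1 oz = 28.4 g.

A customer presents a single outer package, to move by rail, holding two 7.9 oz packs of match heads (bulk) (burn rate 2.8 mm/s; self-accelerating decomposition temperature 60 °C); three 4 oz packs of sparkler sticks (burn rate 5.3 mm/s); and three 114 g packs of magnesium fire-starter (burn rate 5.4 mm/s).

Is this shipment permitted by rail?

No

Match heads (bulk): burn rate 2.8 mm/s > 2.5 mm/s → Class 4.1 (Flammable Solid).
The sparkler sticks have burn rate 5.3 mm/s, which is > 2.5 mm/s, so they are Class 4.1 (Flammable Solid).
The magnesium fire-starter has burn rate 5.4 mm/s, which is > 2.5 mm/s, so it is Class 4.1 (Flammable Solid).
Class 4.1 net quantity: (two 7.9 oz packs = 448.72 g) + (three 4 oz packs = 340.8 g) + (three 114 g packs = 342 g) = 1131.52 g.
1131.52 g exceeds the rail limit of 1 kg for Class 4.1.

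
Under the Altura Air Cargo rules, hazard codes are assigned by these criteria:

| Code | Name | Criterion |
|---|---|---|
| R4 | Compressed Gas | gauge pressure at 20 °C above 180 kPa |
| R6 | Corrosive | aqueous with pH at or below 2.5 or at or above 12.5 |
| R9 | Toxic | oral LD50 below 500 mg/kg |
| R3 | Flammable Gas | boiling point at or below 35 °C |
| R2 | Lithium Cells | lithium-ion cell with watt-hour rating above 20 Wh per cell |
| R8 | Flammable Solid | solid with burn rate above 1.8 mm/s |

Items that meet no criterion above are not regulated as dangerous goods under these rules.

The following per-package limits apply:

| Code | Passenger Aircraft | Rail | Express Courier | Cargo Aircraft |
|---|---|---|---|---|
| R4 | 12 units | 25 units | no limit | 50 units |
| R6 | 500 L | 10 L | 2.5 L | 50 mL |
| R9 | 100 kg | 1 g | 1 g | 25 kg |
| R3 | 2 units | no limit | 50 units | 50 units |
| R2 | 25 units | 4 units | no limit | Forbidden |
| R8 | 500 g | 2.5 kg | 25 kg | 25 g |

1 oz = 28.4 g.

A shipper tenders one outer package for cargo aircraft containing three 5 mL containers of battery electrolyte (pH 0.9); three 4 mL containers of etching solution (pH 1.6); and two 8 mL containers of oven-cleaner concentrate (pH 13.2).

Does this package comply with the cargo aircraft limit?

Yes

pH 0.9 meets the Code R6 criterion (Corrosive), so the battery electrolyte is Code R6.
Etching solution: pH 1.6 ≤ 2.5 → Code R6 (Corrosive).
Oven-cleaner concentrate: pH 13.2 ≥ 12.5 → Code R6 (Corrosive).
Total Code R6: (three 5 mL containers = 15 mL) + (three 4 mL containers = 12 mL) + (two 8 mL containers = 16 mL) = 43 mL.
43 mL ≤ 50 mL (cargo aircraft limit, Code R6) — within limit.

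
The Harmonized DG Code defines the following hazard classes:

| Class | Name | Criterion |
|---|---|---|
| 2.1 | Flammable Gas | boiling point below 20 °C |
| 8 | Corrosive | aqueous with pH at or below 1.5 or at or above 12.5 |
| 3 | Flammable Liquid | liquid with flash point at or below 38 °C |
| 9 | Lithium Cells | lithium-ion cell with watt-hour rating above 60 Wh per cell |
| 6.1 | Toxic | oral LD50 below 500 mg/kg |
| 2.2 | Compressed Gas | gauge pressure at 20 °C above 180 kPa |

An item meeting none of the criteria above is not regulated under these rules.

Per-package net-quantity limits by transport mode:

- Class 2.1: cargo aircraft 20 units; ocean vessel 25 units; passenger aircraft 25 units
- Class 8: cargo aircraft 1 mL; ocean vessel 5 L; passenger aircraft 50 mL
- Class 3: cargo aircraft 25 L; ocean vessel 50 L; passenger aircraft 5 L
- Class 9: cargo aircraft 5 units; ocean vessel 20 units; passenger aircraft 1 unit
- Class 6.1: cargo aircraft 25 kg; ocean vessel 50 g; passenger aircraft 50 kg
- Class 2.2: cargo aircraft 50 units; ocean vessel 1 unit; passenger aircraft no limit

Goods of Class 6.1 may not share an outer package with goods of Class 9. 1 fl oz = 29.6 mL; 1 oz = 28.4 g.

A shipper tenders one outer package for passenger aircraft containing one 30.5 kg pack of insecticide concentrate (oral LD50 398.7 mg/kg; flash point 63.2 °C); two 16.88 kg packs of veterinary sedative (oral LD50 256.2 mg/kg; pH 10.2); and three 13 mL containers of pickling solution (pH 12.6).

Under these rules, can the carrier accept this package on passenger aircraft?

With oral LD50 398.7 mg/kg (< 500 mg/kg), the insecticide concentrate falls in Class 6.1.
Veterinary sedative: oral LD50 256.2 mg/kg < 500 mg/kg → Class 6.1 (Toxic).
pH 12.6 meets the Class 8 criterion (Corrosive), so the pickling solution is Class 8.
Total Class 6.1: 30.5 kg + (two 16.88 kg packs = 33.76 kg) = 64.26 kg.
64.26 kg > 50 kg (passenger aircraft limit, Class 6.1) — over the limit.
Class 8 quantity: three 13 mL containers = 39 mL.
39 mL ≤ 50 mL (passenger aircraft limit, Class 8) — within limit.
The segregation rule (Class 6.1 with Class 9) does not apply to Class 6.1 with Class 8.

No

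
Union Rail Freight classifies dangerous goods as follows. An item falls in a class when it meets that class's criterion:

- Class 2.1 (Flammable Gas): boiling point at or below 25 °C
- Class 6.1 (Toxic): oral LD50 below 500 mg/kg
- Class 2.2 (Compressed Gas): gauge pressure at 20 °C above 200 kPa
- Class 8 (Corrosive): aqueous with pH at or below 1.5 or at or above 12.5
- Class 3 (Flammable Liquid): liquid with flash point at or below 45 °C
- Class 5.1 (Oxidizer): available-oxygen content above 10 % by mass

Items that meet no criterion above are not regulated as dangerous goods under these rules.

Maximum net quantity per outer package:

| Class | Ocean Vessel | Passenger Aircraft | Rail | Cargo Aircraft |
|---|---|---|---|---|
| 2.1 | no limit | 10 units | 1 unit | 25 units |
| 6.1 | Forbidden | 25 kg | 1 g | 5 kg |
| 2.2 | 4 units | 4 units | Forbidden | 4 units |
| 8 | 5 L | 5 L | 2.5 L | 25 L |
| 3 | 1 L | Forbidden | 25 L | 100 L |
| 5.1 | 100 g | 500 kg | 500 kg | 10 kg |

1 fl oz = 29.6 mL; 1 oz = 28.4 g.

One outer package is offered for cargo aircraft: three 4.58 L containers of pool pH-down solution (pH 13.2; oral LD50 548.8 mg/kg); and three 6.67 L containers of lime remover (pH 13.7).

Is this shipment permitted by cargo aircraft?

No

Pool pH-down solution: pH 13.2 ≥ 12.5 → Class 8 (Corrosive).
The lime remover has pH 13.7, which is ≥ 12.5, so it is Class 8 (Corrosive).
Class 8 net quantity: (three 4.58 L containers = 13.74 L) + (three 6.67 L containers = 20.01 L) = 33.75 L.
33.75 L exceeds the cargo aircraft limit of 25 L for Class 8.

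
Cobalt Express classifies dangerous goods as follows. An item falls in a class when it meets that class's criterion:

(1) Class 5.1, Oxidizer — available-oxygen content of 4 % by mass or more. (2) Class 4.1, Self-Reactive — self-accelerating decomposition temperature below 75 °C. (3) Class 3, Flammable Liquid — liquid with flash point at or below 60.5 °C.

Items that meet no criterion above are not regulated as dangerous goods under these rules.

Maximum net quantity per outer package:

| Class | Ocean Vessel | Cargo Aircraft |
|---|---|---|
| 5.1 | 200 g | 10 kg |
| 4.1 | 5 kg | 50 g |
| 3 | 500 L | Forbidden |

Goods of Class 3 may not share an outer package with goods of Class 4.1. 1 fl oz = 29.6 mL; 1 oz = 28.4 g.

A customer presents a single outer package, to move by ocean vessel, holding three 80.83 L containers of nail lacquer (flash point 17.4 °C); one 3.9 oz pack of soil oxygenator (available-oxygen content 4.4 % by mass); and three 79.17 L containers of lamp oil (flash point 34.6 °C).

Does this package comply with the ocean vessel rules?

With flash point 17.4 °C (≤ 60.5 °C), the nail lacquer falls in Class 3.
With available-oxygen content 4.4 % by mass (≥ 4 % by mass), the soil oxygenator falls in Class 5.1.
Lamp oil: flash point 34.6 °C ≤ 60.5 °C → Class 3 (Flammable Liquid).
Total Class 3: (three 80.83 L containers = 242.49 L) + (three 79.17 L containers = 237.51 L) = 480 L.
That is within the Class 3 ocean vessel limit of 500 L.
Class 5.1 quantity: one 3.9 oz pack = 110.76 g.
That is within the Class 5.1 ocean vessel limit of 200 g.
The segregation rule (Class 3 with Class 4.1) does not apply to Class 3 with Class 5.1.
Every hazard class is within its ocean vessel limit and no segregation rule is violated.

Yes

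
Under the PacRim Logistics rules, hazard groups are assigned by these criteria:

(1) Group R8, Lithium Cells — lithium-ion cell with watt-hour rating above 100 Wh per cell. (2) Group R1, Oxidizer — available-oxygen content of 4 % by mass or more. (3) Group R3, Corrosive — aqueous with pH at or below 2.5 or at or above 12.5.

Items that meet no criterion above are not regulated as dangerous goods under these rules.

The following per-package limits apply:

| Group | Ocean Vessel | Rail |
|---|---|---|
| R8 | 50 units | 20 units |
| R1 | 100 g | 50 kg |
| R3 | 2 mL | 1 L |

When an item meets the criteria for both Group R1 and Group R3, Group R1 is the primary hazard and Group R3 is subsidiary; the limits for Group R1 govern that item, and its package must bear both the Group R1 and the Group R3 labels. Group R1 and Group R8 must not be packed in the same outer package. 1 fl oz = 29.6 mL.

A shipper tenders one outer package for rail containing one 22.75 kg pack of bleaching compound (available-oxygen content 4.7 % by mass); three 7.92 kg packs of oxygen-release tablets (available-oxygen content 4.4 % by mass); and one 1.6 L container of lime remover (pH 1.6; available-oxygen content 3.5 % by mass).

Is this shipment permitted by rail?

Bleaching compound: available-oxygen content 4.7 % by mass ≥ 4 % by mass → Group R1 (Oxidizer).
With available-oxygen content 4.4 % by mass (≥ 4 % by mass), the oxygen-release tablets fall in Group R1.
The lime remover has pH 1.6, which is ≤ 2.5, so it is Group R3 (Corrosive).
Group R1 net quantity: 22.75 kg + (three 7.92 kg packs = 23.76 kg) = 46.51 kg.
46.51 kg is within the rail limit of 50 kg for Group R1.
Group R3 quantity: 1.6 L.
That exceeds the Group R3 rail limit of 1 L.
The segregation rule (Group R1 with Group R8) does not apply to Group R1 with Group R3.

No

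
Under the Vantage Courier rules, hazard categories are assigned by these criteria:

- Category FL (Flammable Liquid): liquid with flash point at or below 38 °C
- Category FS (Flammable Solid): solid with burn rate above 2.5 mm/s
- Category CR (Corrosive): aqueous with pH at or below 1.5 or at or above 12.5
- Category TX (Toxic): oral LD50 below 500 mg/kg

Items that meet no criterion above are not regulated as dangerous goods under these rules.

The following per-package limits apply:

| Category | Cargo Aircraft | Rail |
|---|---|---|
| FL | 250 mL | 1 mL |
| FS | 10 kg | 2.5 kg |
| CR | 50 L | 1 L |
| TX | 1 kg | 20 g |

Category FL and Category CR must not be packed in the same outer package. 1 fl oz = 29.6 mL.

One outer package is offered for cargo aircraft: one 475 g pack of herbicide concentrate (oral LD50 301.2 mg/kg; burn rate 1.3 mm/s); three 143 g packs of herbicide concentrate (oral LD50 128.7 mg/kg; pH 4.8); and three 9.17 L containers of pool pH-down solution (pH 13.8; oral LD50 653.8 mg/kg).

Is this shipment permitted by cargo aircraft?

Herbicide concentrate: oral LD50 301.2 mg/kg < 500 mg/kg → Category TX (Toxic).
Oral LD50 128.7 mg/kg meets the Category TX criterion (Toxic), so the herbicide concentrate is Category TX.
pH 13.8 meets the Category CR criterion (Corrosive), so the pool pH-down solution is Category CR.
Category TX net quantity: 475 g + (three 143 g packs = 429 g) = 904 g.
904 g is within the cargo aircraft limit of 1 kg for Category TX.
Category CR quantity: three 9.17 L containers = 27.51 L.
27.51 L is within the cargo aircraft limit of 50 L for Category CR.
The segregation rule (Category FL with Category CR) does not apply to Category TX with Category CR.
Every hazard category is within its cargo aircraft limit and no segregation rule is violated.

Yes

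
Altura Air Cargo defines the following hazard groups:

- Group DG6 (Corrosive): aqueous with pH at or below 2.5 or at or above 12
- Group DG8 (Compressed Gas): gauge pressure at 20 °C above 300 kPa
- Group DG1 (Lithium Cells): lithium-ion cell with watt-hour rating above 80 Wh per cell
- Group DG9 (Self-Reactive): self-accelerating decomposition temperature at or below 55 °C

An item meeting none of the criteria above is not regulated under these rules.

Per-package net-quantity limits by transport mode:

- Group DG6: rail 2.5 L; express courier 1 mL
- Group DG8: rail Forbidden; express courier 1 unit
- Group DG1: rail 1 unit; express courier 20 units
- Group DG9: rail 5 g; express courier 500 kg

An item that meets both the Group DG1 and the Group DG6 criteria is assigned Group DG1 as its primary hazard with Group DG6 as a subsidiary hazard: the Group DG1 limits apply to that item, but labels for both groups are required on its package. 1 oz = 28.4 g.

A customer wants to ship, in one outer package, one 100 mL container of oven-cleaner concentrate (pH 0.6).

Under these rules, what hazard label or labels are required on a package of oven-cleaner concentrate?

pH 0.6 meets the Group DG6 criterion (Corrosive), so the oven-cleaner concentrate is Group DG6.
Only the Group DG6 label is required.

Group DG6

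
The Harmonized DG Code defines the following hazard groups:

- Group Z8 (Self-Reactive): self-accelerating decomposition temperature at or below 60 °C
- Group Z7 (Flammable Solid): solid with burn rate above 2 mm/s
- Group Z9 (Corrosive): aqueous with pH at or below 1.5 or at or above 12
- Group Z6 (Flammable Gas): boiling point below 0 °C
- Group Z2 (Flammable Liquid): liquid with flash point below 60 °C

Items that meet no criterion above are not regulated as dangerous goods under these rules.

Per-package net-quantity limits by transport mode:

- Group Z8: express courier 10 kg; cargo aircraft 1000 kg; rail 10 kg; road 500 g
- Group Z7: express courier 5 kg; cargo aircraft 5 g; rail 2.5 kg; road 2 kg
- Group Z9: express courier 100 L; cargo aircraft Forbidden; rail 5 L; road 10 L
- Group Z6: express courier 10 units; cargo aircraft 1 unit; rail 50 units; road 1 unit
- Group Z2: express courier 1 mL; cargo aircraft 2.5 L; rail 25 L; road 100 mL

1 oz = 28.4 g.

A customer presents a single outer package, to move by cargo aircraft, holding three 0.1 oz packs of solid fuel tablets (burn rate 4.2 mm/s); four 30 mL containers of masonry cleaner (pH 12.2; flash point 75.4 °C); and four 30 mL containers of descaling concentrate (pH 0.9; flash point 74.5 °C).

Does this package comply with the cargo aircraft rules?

With burn rate 4.2 mm/s (> 2 mm/s), the solid fuel tablets fall in Group Z7.
With pH 12.2 (≥ 12), the masonry cleaner falls in Group Z9.
Descaling concentrate: pH 0.9 ≤ 1.5 → Group Z9 (Corrosive).
Total Group Z9: (four 30 mL containers = 120 mL) + (four 30 mL containers = 120 mL) = 240 mL.
Group Z9 is Forbidden by cargo aircraft.
Group Z7 quantity: three 0.1 oz packs = 8.52 g.
That exceeds the Group Z7 cargo aircraft limit of 5 g.

No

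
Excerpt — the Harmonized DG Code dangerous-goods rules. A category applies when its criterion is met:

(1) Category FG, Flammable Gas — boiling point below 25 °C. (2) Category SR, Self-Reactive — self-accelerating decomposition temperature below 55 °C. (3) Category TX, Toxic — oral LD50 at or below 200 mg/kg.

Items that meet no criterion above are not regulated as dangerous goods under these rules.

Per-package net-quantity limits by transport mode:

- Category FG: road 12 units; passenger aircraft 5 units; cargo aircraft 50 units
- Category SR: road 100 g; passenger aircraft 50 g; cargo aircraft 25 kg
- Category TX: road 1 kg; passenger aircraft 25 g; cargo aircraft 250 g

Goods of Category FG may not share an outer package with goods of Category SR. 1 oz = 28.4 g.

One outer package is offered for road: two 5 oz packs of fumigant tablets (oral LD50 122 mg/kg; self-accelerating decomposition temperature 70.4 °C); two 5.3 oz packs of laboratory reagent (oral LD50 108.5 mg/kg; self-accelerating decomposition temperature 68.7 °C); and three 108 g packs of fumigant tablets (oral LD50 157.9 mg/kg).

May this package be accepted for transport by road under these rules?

Yes

The fumigant tablets have oral LD50 122 mg/kg, which is ≤ 200 mg/kg, so they are Category TX (Toxic).
Oral LD50 108.5 mg/kg meets the Category TX criterion (Toxic), so the laboratory reagent is Category TX.
Fumigant tablets: oral LD50 157.9 mg/kg ≤ 200 mg/kg → Category TX (Toxic).
Category TX net quantity: (two 5 oz packs = 284 g) + (two 5.3 oz packs = 301.04 g) + (three 108 g packs = 324 g) = 909.04 g.
That is within the Category TX road limit of 1 kg.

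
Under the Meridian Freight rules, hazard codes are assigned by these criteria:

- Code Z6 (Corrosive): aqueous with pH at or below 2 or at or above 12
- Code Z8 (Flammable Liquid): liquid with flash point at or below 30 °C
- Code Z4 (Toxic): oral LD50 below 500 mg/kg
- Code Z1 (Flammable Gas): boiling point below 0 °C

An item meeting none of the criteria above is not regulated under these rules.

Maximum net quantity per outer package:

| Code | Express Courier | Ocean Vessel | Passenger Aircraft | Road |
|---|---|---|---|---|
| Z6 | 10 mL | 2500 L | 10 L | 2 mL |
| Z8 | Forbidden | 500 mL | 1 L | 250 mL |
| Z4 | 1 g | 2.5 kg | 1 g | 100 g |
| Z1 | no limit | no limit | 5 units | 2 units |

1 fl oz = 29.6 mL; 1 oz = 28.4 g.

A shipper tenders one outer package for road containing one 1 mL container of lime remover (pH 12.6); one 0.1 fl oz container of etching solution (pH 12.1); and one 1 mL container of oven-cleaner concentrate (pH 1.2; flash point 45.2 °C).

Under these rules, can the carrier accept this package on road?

With pH 12.6 (≥ 12), the lime remover falls in Code Z6.
pH 12.1 meets the Code Z6 criterion (Corrosive), so the etching solution is Code Z6.
The oven-cleaner concentrate has pH 1.2, which is ≤ 2, so it is Code Z6 (Corrosive).
Code Z6 net quantity: 1 mL + (one 0.1 fl oz container = 2.96 mL) + 1 mL = 4.96 mL.
4.96 mL exceeds the road limit of 2 mL for Code Z6.

No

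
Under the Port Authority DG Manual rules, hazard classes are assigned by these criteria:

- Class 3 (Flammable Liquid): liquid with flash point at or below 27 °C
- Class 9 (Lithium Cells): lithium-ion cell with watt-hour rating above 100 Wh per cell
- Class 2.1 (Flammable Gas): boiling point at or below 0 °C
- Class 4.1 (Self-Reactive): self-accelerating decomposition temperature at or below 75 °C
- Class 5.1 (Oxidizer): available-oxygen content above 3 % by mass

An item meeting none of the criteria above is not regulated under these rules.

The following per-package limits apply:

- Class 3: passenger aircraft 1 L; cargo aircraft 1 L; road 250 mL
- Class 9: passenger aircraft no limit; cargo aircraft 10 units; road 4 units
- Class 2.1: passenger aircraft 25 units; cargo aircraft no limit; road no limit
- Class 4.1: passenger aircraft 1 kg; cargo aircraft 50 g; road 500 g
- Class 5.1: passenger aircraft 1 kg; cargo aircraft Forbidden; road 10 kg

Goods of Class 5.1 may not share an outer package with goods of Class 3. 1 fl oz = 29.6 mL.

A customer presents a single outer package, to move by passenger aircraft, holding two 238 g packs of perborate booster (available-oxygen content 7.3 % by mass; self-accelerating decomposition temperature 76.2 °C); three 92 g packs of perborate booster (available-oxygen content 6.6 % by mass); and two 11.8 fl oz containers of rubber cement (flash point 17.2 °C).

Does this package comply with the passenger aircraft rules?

Perborate booster: available-oxygen content 7.3 % by mass > 3 % by mass → Class 5.1 (Oxidizer).
The perborate booster has available-oxygen content 6.6 % by mass, which is > 3 % by mass, so it is Class 5.1 (Oxidizer).
Flash point 17.2 °C meets the Class 3 criterion (Flammable Liquid), so the rubber cement is Class 3.
Class 5.1 net quantity: (two 238 g packs = 476 g) + (three 92 g packs = 276 g) = 752 g.
That is within the Class 5.1 passenger aircraft limit of 1 kg.
Class 3 quantity: two 11.8 fl oz containers = 698.56 mL.
698.56 mL ≤ 1 L (passenger aircraft limit, Class 3) — within limit.
Class 5.1 and Class 3 may not share an outer package.

No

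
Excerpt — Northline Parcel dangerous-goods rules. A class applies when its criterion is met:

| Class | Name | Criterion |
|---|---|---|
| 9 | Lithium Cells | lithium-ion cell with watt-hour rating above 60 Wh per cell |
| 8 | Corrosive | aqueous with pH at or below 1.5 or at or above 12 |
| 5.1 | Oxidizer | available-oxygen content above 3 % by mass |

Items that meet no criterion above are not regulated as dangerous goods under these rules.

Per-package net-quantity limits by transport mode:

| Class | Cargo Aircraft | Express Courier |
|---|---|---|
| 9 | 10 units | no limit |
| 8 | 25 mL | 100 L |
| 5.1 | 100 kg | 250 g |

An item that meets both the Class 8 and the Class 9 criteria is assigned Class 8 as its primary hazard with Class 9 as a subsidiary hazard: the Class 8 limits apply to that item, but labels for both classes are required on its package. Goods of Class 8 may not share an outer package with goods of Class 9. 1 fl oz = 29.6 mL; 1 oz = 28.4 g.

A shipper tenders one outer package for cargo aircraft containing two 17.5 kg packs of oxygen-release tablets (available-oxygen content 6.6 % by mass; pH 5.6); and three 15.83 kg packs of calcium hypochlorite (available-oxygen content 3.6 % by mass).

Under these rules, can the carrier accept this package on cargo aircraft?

The oxygen-release tablets have available-oxygen content 6.6 % by mass, which is > 3 % by mass, so they are Class 5.1 (Oxidizer).
Available-oxygen content 3.6 % by mass meets the Class 5.1 criterion (Oxidizer), so the calcium hypochlorite is Class 5.1.
Class 5.1 net quantity: (two 17.5 kg packs = 35 kg) + (three 15.83 kg packs = 47.49 kg) = 82.49 kg.
82.49 kg ≤ 100 kg (cargo aircraft limit, Class 5.1) — within limit.

Yes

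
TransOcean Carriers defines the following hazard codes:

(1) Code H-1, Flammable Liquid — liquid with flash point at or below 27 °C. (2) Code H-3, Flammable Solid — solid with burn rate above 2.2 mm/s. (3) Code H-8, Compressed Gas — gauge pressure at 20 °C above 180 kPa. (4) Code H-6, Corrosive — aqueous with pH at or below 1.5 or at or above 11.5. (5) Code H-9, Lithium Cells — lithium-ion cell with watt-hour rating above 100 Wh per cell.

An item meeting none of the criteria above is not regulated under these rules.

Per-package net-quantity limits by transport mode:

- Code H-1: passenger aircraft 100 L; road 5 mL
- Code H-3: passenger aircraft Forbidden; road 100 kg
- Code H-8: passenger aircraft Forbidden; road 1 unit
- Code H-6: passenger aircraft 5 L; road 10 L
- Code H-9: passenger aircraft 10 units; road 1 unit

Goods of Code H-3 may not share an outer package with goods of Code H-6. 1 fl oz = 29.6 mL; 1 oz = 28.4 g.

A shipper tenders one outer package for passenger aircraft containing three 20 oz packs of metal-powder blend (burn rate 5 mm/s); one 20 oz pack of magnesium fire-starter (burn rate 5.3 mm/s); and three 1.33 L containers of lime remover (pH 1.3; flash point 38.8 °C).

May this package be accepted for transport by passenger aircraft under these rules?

Metal-powder blend: burn rate 5 mm/s > 2.2 mm/s → Code H-3 (Flammable Solid).
With burn rate 5.3 mm/s (> 2.2 mm/s), the magnesium fire-starter falls in Code H-3.
Lime remover: pH 1.3 ≤ 1.5 → Code H-6 (Corrosive).
Total Code H-3: (three 20 oz packs = 1.704 kg) + (one 20 oz pack = 568 g) = 2.272 kg.
By passenger aircraft, Code H-3 is Forbidden regardless of quantity.
Code H-6 quantity: three 1.33 L containers = 3.99 L.
3.99 L is within the passenger aircraft limit of 5 L for Code H-6.
Code H-3 and Code H-6 may not share an outer package.

No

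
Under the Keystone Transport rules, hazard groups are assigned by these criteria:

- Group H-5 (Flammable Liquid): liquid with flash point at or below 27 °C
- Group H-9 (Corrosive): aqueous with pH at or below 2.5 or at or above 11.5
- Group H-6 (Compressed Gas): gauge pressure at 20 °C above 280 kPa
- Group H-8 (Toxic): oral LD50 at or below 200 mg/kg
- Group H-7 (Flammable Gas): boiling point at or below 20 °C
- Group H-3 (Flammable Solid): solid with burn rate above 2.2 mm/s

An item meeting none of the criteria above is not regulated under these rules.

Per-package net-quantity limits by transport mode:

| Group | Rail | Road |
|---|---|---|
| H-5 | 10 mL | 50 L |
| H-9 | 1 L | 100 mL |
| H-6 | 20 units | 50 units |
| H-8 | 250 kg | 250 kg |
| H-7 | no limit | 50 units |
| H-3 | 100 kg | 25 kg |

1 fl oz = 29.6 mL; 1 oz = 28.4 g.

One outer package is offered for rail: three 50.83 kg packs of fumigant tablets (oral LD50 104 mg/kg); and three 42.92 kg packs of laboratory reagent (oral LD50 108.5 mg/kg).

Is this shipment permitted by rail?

The fumigant tablets have oral LD50 104 mg/kg, which is ≤ 200 mg/kg, so they are Group H-8 (Toxic).
With oral LD50 108.5 mg/kg (≤ 200 mg/kg), the laboratory reagent falls in Group H-8.
Total Group H-8: (three 50.83 kg packs = 152.49 kg) + (three 42.92 kg packs = 128.76 kg) = 281.25 kg.
That exceeds the Group H-8 rail limit of 250 kg.

No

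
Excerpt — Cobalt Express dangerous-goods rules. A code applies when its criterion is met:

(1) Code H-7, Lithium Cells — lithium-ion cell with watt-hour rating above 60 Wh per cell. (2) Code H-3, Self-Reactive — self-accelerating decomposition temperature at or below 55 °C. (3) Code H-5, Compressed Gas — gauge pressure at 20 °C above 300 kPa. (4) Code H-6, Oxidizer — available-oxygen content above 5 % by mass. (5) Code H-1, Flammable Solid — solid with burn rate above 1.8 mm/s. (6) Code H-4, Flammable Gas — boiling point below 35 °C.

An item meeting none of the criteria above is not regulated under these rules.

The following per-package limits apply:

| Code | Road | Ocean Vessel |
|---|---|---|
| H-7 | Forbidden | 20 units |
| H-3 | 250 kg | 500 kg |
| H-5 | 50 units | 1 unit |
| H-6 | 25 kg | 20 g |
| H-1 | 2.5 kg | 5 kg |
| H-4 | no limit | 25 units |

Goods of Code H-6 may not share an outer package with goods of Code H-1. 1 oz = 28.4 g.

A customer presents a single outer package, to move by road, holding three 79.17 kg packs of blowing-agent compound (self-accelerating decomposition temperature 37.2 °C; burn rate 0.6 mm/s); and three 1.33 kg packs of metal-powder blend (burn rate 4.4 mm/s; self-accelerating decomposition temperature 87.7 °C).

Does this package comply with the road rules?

Self-accelerating decomposition temperature 37.2 °C meets the Code H-3 criterion (Self-Reactive), so the blowing-agent compound is Code H-3.
The metal-powder blend has burn rate 4.4 mm/s, which is > 1.8 mm/s, so it is Code H-1 (Flammable Solid).
Code H-3 quantity: three 79.17 kg packs = 237.51 kg.
That is within the Code H-3 road limit of 250 kg.
Code H-1 quantity: three 1.33 kg packs = 3.99 kg.
3.99 kg > 2.5 kg (road limit, Code H-1) — over the limit.
The segregation rule (Code H-6 with Code H-1) does not apply to Code H-3 with Code H-1.

No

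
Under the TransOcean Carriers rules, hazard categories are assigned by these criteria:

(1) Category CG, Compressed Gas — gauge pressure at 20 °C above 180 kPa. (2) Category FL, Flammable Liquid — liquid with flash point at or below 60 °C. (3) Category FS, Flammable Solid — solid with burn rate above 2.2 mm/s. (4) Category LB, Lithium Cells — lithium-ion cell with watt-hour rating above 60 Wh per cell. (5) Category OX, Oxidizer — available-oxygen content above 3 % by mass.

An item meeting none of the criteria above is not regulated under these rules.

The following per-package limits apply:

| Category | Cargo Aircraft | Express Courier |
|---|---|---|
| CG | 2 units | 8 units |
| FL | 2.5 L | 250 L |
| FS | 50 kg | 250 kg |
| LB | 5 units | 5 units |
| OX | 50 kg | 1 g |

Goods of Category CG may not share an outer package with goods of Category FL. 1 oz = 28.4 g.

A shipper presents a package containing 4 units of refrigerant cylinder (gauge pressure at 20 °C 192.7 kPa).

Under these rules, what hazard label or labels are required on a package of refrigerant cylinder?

Refrigerant cylinder: gauge pressure at 20 °C 192.7 kPa > 180 kPa → Category CG (Compressed Gas).
Only the Category CG label is required.

Category CG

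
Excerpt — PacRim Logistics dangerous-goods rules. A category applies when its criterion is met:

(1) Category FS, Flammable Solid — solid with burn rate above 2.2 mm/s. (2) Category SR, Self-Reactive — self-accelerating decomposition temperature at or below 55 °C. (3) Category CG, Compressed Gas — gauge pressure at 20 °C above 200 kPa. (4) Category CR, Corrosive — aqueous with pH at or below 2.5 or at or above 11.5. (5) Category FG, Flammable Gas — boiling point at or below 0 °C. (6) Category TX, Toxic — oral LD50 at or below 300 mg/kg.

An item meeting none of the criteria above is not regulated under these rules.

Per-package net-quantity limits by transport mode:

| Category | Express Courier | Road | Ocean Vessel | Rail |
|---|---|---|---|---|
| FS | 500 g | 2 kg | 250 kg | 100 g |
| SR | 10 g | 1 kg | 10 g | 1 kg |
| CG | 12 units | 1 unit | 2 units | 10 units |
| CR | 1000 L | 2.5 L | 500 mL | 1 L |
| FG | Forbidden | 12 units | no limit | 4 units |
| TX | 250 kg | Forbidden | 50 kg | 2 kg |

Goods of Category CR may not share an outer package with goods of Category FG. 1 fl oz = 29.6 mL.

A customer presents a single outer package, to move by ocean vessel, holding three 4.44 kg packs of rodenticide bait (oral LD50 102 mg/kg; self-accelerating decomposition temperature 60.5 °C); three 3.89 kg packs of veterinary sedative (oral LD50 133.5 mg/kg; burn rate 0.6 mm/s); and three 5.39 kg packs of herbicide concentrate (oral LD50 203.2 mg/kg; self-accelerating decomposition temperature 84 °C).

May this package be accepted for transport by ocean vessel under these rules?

The rodenticide bait has oral LD50 102 mg/kg, which is ≤ 300 mg/kg, so it is Category TX (Toxic).
With oral LD50 133.5 mg/kg (≤ 300 mg/kg), the veterinary sedative falls in Category TX.
Herbicide concentrate: oral LD50 203.2 mg/kg ≤ 300 mg/kg → Category TX (Toxic).
Category TX net quantity: (three 4.44 kg packs = 13.32 kg) + (three 3.89 kg packs = 11.67 kg) + (three 5.39 kg packs = 16.17 kg) = 41.16 kg.
41.16 kg is within the ocean vessel limit of 50 kg for Category TX.

Yes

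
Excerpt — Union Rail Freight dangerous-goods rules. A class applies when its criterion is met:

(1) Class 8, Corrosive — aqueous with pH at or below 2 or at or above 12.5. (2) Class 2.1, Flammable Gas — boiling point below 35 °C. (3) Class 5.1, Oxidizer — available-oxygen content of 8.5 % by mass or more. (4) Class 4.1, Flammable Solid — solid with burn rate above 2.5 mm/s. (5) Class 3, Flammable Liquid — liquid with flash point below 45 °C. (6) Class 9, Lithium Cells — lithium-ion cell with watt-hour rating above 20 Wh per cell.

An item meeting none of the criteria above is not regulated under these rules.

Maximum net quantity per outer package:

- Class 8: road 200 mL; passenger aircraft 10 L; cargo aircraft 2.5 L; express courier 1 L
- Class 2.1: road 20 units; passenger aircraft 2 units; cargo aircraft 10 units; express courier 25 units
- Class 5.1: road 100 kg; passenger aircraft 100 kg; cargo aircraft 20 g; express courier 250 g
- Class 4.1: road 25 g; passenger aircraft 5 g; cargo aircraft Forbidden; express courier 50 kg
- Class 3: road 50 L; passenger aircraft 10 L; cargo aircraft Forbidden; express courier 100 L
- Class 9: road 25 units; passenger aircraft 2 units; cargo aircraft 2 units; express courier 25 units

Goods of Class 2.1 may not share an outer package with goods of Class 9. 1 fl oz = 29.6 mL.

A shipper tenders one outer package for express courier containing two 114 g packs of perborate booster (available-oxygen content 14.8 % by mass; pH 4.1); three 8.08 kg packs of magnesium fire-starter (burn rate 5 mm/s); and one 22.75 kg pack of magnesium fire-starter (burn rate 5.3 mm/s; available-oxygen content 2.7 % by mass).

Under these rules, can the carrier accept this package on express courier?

Yes

Available-oxygen content 14.8 % by mass meets the Class 5.1 criterion (Oxidizer), so the perborate booster is Class 5.1.
Magnesium fire-starter: burn rate 5 mm/s > 2.5 mm/s → Class 4.1 (Flammable Solid).
Burn rate 5.3 mm/s meets the Class 4.1 criterion (Flammable Solid), so the magnesium fire-starter is Class 4.1.
Total Class 4.1: (three 8.08 kg packs = 24.24 kg) + 22.75 kg = 46.99 kg.
That is within the Class 4.1 express courier limit of 50 kg.
Class 5.1 quantity: two 114 g packs = 228 g.
228 g ≤ 250 g (express courier limit, Class 5.1) — within limit.
The segregation rule (Class 2.1 with Class 9) does not apply to Class 4.1 with Class 5.1.
Every hazard class is within its express courier limit and no segregation rule is violated.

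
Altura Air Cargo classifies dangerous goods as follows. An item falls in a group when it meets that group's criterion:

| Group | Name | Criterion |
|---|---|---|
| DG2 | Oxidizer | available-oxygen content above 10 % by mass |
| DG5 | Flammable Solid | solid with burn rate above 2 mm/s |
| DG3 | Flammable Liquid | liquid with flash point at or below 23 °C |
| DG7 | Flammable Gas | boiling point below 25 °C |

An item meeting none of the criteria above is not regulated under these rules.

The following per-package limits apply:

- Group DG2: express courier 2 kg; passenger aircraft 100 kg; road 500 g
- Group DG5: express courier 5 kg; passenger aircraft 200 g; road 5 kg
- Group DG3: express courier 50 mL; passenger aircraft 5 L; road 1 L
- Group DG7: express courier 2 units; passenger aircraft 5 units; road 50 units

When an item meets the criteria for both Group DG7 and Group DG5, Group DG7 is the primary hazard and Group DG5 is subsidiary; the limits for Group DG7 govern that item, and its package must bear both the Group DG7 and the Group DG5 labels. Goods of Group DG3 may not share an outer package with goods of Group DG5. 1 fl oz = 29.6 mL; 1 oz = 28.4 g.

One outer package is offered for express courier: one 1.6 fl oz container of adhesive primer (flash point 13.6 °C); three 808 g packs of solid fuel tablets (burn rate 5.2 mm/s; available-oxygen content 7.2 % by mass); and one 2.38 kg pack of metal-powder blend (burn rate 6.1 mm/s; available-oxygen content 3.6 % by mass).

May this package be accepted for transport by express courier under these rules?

Adhesive primer: flash point 13.6 °C ≤ 23 °C → Group DG3 (Flammable Liquid).
Burn rate 5.2 mm/s meets the Group DG5 criterion (Flammable Solid), so the solid fuel tablets are Group DG5.
Burn rate 6.1 mm/s meets the Group DG5 criterion (Flammable Solid), so the metal-powder blend is Group DG5.
Group DG3 quantity: one 1.6 fl oz container = 47.36 mL.
47.36 mL is within the express courier limit of 50 mL for Group DG3.
Group DG5 net quantity: (three 808 g packs = 2.424 kg) + 2.38 kg = 4.804 kg.
4.804 kg is within the express courier limit of 5 kg for Group DG5.
Group DG3 and Group DG5 may not share an outer package.

No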